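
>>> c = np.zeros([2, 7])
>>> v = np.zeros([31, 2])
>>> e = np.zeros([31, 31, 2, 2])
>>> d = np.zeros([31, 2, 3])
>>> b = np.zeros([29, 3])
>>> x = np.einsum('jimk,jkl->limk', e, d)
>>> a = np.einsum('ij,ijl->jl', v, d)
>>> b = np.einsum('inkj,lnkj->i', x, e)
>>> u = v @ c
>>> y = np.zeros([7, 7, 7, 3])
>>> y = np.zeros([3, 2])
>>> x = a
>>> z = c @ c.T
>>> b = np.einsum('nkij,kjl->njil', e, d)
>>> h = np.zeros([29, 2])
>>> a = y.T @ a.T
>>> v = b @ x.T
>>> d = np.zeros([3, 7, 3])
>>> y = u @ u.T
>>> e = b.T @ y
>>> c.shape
(2, 7)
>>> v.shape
(31, 2, 2, 2)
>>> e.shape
(3, 2, 2, 31)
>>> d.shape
(3, 7, 3)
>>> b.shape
(31, 2, 2, 3)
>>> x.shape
(2, 3)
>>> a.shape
(2, 2)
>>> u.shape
(31, 7)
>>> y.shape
(31, 31)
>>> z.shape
(2, 2)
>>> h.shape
(29, 2)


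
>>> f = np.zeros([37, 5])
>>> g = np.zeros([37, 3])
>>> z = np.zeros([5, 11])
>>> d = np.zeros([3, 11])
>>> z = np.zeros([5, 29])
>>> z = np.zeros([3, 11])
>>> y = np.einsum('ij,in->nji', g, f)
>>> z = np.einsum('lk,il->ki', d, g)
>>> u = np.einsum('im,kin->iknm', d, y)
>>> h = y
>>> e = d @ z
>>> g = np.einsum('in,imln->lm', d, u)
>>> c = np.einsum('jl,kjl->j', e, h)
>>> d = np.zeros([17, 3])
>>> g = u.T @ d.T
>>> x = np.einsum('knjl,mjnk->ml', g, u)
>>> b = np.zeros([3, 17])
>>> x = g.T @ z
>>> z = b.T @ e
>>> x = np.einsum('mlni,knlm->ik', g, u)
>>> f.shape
(37, 5)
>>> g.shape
(11, 37, 5, 17)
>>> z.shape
(17, 37)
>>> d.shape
(17, 3)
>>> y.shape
(5, 3, 37)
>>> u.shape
(3, 5, 37, 11)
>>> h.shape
(5, 3, 37)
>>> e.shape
(3, 37)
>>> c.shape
(3,)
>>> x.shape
(17, 3)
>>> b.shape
(3, 17)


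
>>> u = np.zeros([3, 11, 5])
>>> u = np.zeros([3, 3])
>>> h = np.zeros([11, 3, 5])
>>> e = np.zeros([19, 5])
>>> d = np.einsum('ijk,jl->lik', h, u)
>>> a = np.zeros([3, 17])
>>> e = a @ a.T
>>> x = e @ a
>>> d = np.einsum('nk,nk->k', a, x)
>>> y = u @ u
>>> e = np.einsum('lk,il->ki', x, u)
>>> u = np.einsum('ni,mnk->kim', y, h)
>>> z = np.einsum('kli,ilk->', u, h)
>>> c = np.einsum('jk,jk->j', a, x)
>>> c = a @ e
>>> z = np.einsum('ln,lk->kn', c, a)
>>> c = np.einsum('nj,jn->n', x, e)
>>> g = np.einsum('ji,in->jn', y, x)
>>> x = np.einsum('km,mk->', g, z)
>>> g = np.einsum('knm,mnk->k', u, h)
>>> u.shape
(5, 3, 11)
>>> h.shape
(11, 3, 5)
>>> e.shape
(17, 3)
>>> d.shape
(17,)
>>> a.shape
(3, 17)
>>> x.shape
()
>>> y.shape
(3, 3)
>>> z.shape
(17, 3)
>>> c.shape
(3,)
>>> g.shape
(5,)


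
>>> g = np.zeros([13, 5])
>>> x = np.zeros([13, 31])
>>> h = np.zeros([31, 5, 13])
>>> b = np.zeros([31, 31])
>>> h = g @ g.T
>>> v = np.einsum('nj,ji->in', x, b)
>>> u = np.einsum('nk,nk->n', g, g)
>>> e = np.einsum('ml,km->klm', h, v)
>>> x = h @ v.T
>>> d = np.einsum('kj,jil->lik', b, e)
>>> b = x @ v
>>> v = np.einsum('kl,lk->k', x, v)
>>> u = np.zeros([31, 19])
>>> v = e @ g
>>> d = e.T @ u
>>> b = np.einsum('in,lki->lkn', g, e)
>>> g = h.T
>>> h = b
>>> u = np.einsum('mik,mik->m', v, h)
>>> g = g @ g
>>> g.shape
(13, 13)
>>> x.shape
(13, 31)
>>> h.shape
(31, 13, 5)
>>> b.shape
(31, 13, 5)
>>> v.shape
(31, 13, 5)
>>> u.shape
(31,)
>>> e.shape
(31, 13, 13)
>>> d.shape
(13, 13, 19)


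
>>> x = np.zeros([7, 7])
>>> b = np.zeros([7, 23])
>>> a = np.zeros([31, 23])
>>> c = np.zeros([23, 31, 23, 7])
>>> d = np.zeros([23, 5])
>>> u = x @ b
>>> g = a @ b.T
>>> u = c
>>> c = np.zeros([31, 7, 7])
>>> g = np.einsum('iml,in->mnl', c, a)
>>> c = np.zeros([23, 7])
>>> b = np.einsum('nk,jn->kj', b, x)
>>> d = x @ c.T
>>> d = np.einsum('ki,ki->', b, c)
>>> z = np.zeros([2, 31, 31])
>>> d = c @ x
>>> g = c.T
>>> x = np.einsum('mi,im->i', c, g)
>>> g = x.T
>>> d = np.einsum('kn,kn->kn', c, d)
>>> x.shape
(7,)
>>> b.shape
(23, 7)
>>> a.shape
(31, 23)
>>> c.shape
(23, 7)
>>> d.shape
(23, 7)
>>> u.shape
(23, 31, 23, 7)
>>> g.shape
(7,)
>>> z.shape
(2, 31, 31)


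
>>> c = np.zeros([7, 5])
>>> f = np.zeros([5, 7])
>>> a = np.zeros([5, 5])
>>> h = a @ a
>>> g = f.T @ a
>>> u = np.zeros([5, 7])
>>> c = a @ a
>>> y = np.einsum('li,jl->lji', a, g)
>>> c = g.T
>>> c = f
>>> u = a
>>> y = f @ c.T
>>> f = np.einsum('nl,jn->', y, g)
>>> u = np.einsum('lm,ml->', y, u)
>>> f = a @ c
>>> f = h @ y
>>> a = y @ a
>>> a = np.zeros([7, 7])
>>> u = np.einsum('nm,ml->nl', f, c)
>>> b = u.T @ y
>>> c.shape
(5, 7)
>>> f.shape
(5, 5)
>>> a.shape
(7, 7)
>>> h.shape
(5, 5)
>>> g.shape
(7, 5)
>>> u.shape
(5, 7)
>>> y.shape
(5, 5)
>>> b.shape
(7, 5)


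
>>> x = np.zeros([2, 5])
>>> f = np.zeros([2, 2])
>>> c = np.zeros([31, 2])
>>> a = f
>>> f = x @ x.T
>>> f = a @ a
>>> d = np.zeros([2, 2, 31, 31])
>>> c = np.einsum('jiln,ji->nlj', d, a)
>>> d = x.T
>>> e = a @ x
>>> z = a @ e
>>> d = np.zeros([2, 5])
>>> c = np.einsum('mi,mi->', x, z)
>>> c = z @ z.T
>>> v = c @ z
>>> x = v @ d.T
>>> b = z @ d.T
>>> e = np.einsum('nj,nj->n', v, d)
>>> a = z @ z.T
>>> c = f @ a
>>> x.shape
(2, 2)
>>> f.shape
(2, 2)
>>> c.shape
(2, 2)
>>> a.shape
(2, 2)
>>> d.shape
(2, 5)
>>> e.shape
(2,)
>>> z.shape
(2, 5)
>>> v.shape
(2, 5)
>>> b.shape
(2, 2)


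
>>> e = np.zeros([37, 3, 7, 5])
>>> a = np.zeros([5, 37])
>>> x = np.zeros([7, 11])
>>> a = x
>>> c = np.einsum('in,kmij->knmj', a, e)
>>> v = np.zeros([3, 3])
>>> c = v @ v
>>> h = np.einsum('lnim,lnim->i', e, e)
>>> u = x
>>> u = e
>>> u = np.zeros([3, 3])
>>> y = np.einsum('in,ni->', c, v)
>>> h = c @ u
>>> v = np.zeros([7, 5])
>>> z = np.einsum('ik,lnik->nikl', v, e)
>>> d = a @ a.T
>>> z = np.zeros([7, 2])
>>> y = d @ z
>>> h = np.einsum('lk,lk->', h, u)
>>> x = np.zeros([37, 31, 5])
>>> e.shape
(37, 3, 7, 5)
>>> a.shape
(7, 11)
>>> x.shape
(37, 31, 5)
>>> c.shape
(3, 3)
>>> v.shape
(7, 5)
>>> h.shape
()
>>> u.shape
(3, 3)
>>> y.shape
(7, 2)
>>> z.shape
(7, 2)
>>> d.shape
(7, 7)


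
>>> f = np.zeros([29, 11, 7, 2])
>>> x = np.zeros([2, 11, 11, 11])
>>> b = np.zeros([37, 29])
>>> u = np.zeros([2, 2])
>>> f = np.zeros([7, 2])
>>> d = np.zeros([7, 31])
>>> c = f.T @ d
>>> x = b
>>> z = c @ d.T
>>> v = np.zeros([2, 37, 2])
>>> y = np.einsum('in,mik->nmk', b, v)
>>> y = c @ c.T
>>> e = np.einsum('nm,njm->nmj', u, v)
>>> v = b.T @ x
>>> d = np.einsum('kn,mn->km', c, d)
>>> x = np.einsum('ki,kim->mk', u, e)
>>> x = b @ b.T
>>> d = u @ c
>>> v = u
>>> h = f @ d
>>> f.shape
(7, 2)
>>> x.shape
(37, 37)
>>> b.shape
(37, 29)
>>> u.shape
(2, 2)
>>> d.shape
(2, 31)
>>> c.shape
(2, 31)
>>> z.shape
(2, 7)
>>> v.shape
(2, 2)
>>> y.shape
(2, 2)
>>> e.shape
(2, 2, 37)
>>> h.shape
(7, 31)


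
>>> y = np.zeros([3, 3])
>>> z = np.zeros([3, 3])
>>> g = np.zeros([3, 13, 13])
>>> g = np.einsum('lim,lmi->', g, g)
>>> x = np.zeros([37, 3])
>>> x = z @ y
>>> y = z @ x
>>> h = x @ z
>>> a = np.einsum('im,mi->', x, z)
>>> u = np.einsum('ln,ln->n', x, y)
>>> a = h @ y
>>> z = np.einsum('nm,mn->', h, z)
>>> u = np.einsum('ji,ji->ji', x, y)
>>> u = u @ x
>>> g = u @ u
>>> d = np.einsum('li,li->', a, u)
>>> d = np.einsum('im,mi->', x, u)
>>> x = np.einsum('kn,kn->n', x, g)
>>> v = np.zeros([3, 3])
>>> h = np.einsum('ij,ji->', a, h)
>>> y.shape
(3, 3)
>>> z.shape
()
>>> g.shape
(3, 3)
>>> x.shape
(3,)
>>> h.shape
()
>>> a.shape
(3, 3)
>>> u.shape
(3, 3)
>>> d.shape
()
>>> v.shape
(3, 3)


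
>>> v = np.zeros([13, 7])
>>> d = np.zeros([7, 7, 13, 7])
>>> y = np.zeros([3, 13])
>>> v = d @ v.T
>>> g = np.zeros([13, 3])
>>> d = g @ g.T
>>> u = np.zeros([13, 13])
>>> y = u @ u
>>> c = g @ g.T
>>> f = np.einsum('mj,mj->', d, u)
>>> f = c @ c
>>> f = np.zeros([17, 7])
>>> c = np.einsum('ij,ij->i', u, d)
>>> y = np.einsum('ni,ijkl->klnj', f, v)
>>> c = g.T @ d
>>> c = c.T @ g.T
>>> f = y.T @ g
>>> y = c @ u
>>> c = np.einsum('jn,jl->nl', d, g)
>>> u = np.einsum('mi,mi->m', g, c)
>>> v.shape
(7, 7, 13, 13)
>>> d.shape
(13, 13)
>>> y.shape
(13, 13)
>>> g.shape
(13, 3)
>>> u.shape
(13,)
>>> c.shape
(13, 3)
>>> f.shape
(7, 17, 13, 3)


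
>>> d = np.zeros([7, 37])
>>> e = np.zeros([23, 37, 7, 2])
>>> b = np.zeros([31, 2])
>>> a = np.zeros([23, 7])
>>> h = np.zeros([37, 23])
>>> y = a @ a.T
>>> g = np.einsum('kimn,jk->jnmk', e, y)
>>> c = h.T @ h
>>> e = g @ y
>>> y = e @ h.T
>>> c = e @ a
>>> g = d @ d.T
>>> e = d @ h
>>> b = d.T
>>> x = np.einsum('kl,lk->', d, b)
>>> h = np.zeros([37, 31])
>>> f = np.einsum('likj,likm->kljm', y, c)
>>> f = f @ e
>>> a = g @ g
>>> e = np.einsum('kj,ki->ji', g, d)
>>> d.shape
(7, 37)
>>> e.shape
(7, 37)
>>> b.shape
(37, 7)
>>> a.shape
(7, 7)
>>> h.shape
(37, 31)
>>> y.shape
(23, 2, 7, 37)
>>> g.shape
(7, 7)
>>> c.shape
(23, 2, 7, 7)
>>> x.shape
()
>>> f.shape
(7, 23, 37, 23)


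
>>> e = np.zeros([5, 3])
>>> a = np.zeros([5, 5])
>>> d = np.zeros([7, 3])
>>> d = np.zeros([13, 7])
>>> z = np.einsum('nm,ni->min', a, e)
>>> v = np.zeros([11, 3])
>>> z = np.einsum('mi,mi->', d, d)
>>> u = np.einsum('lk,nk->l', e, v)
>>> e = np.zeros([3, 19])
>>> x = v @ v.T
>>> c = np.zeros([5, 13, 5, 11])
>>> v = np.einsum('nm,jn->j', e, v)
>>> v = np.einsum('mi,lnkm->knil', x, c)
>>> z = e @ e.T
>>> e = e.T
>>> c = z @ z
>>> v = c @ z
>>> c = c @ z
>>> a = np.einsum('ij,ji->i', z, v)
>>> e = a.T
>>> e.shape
(3,)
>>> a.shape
(3,)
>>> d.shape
(13, 7)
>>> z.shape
(3, 3)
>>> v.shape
(3, 3)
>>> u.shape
(5,)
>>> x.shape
(11, 11)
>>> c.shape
(3, 3)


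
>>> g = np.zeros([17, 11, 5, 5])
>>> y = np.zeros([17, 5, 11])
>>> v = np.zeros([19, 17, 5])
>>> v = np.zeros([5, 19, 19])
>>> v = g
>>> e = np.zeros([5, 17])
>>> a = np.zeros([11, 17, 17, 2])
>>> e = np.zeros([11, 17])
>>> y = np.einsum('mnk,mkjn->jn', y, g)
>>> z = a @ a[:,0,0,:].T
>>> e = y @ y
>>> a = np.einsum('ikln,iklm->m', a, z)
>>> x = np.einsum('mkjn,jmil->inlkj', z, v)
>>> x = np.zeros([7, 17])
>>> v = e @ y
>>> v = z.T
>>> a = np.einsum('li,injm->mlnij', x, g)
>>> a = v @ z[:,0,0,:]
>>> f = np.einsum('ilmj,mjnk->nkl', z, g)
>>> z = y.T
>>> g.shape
(17, 11, 5, 5)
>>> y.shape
(5, 5)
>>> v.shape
(11, 17, 17, 11)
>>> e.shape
(5, 5)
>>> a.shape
(11, 17, 17, 11)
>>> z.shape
(5, 5)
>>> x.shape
(7, 17)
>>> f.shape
(5, 5, 17)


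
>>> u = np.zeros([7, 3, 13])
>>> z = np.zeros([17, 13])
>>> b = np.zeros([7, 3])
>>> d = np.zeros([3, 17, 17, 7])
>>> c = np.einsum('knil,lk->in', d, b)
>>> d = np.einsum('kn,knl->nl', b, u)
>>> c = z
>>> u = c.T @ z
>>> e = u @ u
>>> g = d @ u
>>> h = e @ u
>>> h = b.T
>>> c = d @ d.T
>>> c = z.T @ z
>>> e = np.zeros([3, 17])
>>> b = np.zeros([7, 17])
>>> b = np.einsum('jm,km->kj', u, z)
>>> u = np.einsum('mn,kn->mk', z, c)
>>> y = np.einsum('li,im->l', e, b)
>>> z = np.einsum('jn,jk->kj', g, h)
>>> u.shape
(17, 13)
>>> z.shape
(7, 3)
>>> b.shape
(17, 13)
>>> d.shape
(3, 13)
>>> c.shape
(13, 13)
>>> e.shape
(3, 17)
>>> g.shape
(3, 13)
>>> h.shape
(3, 7)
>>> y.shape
(3,)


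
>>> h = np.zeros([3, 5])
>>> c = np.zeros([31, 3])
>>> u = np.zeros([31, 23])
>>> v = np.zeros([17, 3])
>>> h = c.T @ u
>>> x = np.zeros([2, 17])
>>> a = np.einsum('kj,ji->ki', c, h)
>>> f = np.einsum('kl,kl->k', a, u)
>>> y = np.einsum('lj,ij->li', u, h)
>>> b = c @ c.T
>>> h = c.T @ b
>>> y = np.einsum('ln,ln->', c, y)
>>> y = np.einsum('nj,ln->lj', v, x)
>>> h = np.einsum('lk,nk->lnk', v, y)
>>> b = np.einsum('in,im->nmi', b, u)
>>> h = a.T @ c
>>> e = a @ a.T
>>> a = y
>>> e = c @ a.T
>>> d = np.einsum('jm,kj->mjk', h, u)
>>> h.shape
(23, 3)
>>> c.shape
(31, 3)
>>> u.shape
(31, 23)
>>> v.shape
(17, 3)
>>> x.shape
(2, 17)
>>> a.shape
(2, 3)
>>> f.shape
(31,)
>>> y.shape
(2, 3)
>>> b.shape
(31, 23, 31)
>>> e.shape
(31, 2)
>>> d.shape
(3, 23, 31)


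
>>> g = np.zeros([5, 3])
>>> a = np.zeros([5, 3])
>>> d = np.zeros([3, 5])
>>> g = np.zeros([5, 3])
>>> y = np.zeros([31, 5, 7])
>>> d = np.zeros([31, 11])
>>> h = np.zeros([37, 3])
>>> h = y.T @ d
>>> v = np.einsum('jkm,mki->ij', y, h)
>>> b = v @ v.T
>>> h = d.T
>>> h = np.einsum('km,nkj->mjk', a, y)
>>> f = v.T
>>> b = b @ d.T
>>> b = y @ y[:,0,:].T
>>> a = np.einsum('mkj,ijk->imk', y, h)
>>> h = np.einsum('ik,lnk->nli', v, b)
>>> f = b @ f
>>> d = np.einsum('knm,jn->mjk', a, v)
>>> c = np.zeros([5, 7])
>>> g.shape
(5, 3)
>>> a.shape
(3, 31, 5)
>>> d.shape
(5, 11, 3)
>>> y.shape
(31, 5, 7)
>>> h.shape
(5, 31, 11)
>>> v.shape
(11, 31)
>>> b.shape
(31, 5, 31)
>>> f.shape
(31, 5, 11)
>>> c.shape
(5, 7)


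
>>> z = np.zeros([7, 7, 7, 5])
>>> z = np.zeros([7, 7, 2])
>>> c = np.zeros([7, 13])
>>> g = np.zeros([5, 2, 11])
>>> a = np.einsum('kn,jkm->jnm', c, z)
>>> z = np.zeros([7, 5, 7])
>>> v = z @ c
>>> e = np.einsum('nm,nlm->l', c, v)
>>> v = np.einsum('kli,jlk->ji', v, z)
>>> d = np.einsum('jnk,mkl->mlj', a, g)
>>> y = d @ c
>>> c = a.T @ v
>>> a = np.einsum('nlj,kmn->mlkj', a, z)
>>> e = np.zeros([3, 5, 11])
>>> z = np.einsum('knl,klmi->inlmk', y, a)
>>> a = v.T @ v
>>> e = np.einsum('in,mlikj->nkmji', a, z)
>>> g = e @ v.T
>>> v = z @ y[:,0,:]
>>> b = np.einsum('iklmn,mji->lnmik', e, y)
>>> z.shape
(2, 11, 13, 7, 5)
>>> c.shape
(2, 13, 13)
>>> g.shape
(13, 7, 2, 5, 7)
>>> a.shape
(13, 13)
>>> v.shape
(2, 11, 13, 7, 13)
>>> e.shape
(13, 7, 2, 5, 13)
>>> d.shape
(5, 11, 7)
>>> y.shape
(5, 11, 13)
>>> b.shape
(2, 13, 5, 13, 7)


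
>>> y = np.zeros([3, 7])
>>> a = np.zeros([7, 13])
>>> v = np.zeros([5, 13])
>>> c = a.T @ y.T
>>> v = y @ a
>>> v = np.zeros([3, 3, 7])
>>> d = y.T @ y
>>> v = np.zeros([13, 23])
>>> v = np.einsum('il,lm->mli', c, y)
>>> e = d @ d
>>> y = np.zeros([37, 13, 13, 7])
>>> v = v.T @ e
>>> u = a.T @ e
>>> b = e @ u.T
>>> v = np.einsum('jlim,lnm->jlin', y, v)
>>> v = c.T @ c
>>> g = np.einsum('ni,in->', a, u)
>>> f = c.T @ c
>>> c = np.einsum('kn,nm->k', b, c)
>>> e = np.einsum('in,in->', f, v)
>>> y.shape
(37, 13, 13, 7)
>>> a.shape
(7, 13)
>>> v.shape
(3, 3)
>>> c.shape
(7,)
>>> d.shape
(7, 7)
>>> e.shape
()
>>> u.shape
(13, 7)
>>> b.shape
(7, 13)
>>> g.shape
()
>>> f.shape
(3, 3)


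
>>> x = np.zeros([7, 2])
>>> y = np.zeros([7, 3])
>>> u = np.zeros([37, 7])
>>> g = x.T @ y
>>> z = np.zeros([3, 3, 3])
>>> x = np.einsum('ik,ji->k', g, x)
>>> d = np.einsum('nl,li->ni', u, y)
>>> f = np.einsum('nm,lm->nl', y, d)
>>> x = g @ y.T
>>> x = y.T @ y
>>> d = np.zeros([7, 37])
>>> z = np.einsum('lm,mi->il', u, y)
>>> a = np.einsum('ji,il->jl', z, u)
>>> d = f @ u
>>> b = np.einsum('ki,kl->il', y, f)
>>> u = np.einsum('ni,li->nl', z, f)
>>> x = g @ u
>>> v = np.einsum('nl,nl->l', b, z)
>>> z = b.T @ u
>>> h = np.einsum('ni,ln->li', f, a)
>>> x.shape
(2, 7)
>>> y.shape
(7, 3)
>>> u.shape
(3, 7)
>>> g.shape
(2, 3)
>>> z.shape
(37, 7)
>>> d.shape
(7, 7)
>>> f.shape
(7, 37)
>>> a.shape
(3, 7)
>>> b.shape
(3, 37)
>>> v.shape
(37,)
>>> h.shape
(3, 37)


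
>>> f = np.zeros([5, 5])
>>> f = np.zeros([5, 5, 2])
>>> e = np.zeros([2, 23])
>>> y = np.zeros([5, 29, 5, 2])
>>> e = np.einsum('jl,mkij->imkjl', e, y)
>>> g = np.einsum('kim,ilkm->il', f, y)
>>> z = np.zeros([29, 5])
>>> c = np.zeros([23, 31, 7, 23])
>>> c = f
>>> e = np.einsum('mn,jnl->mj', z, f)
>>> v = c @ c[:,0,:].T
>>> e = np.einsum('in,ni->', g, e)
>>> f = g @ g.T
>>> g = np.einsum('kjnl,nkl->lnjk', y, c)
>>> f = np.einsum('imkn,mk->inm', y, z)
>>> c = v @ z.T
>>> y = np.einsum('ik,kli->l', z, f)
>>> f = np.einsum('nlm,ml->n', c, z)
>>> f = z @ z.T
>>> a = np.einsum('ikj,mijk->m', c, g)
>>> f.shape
(29, 29)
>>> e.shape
()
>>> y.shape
(2,)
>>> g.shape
(2, 5, 29, 5)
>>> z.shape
(29, 5)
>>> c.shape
(5, 5, 29)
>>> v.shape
(5, 5, 5)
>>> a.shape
(2,)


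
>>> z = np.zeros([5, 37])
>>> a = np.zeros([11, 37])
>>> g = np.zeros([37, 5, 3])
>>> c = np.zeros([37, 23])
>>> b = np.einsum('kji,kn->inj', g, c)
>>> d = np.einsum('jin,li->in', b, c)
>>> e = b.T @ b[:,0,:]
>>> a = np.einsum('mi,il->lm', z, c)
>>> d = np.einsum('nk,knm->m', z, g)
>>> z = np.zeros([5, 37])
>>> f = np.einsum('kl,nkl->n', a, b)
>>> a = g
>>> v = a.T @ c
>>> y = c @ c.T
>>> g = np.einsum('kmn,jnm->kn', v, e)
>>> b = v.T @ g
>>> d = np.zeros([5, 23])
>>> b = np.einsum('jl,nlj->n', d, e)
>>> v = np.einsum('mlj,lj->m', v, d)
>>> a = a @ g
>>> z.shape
(5, 37)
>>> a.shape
(37, 5, 23)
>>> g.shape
(3, 23)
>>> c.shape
(37, 23)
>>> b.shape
(5,)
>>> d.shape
(5, 23)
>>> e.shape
(5, 23, 5)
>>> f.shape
(3,)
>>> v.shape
(3,)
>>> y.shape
(37, 37)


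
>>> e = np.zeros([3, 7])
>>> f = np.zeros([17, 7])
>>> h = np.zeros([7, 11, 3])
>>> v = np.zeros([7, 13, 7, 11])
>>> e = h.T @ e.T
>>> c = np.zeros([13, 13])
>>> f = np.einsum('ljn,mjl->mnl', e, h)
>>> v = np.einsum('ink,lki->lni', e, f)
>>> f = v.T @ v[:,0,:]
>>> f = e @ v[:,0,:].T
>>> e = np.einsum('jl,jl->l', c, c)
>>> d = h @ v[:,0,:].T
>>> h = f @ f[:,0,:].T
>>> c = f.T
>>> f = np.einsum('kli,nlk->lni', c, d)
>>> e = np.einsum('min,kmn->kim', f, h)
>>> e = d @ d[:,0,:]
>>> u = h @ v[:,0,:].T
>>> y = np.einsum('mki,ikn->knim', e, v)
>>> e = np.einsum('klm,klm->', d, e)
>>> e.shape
()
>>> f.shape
(11, 7, 3)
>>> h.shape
(3, 11, 3)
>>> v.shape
(7, 11, 3)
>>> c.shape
(7, 11, 3)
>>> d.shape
(7, 11, 7)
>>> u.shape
(3, 11, 7)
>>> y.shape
(11, 3, 7, 7)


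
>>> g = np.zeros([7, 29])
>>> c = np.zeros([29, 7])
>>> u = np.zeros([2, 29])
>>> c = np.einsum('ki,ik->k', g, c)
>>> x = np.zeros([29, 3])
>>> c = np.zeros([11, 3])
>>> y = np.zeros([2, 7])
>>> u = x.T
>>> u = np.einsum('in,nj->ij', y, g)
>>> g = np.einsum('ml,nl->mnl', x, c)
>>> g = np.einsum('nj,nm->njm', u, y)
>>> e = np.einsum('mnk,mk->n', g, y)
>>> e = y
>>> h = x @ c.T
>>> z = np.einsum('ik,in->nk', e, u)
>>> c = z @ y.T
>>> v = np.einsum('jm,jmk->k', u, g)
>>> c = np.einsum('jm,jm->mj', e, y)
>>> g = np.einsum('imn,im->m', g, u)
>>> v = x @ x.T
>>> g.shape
(29,)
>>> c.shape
(7, 2)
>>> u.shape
(2, 29)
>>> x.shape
(29, 3)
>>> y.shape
(2, 7)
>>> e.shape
(2, 7)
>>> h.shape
(29, 11)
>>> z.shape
(29, 7)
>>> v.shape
(29, 29)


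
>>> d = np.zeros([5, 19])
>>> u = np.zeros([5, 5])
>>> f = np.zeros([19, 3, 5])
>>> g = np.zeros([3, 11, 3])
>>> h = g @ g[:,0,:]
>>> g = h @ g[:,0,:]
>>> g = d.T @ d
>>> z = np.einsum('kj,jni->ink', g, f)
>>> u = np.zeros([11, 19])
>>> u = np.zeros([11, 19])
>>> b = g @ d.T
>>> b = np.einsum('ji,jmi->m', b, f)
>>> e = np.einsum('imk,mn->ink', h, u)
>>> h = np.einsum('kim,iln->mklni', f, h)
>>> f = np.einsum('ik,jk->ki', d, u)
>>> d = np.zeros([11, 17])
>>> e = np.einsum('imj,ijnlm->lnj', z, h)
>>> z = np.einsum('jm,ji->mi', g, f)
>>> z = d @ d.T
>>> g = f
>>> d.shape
(11, 17)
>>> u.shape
(11, 19)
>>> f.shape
(19, 5)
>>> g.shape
(19, 5)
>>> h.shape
(5, 19, 11, 3, 3)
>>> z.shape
(11, 11)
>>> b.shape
(3,)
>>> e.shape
(3, 11, 19)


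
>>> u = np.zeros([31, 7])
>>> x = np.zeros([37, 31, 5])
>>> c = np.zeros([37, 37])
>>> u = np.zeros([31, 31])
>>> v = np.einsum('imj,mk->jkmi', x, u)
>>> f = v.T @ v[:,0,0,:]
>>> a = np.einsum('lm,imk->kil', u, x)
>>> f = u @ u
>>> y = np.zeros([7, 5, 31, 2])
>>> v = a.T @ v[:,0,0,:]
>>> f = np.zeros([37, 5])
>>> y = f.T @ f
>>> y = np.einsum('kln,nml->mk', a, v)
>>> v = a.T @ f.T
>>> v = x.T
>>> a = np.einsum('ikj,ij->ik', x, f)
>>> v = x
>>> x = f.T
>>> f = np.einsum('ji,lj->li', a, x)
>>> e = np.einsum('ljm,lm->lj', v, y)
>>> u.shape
(31, 31)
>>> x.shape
(5, 37)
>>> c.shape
(37, 37)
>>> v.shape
(37, 31, 5)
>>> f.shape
(5, 31)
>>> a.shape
(37, 31)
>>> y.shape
(37, 5)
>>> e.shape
(37, 31)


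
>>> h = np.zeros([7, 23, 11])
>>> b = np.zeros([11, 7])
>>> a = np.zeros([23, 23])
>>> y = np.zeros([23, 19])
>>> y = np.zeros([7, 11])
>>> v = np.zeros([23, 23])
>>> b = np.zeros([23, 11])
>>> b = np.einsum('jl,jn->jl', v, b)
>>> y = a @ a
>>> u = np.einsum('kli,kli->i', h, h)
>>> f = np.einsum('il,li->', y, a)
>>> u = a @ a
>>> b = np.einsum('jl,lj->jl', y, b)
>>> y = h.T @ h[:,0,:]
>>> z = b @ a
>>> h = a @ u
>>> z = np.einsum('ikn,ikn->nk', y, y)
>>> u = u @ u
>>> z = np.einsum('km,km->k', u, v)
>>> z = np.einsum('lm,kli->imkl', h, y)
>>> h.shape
(23, 23)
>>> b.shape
(23, 23)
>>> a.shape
(23, 23)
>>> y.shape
(11, 23, 11)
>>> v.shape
(23, 23)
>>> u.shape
(23, 23)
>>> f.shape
()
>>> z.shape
(11, 23, 11, 23)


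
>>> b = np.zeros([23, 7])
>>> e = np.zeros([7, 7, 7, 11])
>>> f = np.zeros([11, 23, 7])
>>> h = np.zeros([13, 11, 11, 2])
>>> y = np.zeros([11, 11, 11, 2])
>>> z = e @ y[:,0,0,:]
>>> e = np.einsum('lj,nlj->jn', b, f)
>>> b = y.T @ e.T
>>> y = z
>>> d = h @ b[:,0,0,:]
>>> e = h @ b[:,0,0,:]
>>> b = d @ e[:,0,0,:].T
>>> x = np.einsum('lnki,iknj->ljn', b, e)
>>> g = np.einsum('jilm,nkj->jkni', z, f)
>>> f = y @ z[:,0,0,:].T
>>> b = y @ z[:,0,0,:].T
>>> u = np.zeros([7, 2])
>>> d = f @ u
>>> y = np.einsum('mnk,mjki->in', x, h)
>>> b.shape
(7, 7, 7, 7)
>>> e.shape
(13, 11, 11, 7)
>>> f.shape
(7, 7, 7, 7)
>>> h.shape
(13, 11, 11, 2)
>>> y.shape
(2, 7)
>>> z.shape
(7, 7, 7, 2)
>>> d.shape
(7, 7, 7, 2)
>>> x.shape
(13, 7, 11)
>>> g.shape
(7, 23, 11, 7)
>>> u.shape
(7, 2)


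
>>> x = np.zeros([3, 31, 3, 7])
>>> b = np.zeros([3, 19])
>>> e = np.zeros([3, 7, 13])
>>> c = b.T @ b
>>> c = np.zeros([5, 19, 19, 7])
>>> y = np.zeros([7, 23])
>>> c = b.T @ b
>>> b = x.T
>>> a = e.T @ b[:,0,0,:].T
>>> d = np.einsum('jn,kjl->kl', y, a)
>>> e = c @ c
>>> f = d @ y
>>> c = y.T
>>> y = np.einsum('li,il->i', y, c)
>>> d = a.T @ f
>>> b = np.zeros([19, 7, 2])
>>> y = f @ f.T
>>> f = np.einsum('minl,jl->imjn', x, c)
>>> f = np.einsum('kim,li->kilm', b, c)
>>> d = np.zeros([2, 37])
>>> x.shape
(3, 31, 3, 7)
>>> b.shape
(19, 7, 2)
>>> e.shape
(19, 19)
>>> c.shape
(23, 7)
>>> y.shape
(13, 13)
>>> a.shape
(13, 7, 7)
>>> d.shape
(2, 37)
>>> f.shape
(19, 7, 23, 2)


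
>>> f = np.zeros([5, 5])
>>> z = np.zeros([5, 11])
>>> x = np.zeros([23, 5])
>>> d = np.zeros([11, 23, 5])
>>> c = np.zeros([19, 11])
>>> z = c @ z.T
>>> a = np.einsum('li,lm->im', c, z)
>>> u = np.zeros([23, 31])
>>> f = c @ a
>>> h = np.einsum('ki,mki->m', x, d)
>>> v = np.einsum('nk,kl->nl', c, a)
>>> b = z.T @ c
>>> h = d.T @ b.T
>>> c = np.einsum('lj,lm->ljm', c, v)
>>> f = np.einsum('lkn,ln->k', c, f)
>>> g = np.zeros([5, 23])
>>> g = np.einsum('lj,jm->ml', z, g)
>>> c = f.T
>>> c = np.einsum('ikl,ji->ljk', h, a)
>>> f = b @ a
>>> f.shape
(5, 5)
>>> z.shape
(19, 5)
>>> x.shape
(23, 5)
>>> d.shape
(11, 23, 5)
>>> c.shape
(5, 11, 23)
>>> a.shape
(11, 5)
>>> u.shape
(23, 31)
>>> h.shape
(5, 23, 5)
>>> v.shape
(19, 5)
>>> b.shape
(5, 11)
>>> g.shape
(23, 19)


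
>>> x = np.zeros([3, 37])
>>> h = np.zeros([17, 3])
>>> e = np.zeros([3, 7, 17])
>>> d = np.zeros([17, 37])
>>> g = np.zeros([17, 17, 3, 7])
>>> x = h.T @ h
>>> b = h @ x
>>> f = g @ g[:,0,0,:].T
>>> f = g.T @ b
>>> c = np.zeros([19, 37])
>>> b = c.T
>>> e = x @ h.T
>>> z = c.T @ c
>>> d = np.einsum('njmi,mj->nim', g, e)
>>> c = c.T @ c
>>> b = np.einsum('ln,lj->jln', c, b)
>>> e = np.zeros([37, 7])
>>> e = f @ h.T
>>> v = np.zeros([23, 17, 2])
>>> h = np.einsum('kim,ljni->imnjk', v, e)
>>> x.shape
(3, 3)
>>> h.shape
(17, 2, 17, 3, 23)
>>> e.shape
(7, 3, 17, 17)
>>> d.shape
(17, 7, 3)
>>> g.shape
(17, 17, 3, 7)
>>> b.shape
(19, 37, 37)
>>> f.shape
(7, 3, 17, 3)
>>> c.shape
(37, 37)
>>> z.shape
(37, 37)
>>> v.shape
(23, 17, 2)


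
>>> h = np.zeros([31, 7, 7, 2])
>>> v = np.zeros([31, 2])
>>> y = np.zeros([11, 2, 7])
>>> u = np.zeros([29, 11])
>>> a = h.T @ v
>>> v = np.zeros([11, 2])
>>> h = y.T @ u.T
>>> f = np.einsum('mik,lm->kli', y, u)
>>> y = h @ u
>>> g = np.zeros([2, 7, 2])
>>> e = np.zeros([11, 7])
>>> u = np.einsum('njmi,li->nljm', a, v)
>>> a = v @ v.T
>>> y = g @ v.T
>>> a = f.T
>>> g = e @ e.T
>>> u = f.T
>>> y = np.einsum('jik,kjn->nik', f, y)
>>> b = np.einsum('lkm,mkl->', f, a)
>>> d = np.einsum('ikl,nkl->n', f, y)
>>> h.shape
(7, 2, 29)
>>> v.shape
(11, 2)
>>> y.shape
(11, 29, 2)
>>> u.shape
(2, 29, 7)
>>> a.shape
(2, 29, 7)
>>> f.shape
(7, 29, 2)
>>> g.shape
(11, 11)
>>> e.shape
(11, 7)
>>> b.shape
()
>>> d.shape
(11,)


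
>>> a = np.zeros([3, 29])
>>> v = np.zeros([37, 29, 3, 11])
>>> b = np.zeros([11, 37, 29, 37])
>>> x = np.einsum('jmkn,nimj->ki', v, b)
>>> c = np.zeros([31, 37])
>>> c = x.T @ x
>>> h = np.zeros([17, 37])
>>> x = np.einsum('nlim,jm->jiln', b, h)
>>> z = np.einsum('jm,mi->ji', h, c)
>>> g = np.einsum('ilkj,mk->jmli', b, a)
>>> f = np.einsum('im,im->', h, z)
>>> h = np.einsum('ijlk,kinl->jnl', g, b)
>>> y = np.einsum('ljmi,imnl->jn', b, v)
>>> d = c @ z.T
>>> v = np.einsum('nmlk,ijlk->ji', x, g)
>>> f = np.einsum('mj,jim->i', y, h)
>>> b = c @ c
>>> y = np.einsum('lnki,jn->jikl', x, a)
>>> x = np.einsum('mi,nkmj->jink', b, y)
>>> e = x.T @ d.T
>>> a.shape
(3, 29)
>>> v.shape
(3, 37)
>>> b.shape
(37, 37)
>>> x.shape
(17, 37, 3, 11)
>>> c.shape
(37, 37)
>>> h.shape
(3, 29, 37)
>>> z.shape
(17, 37)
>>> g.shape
(37, 3, 37, 11)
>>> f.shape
(29,)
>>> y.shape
(3, 11, 37, 17)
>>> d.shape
(37, 17)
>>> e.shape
(11, 3, 37, 37)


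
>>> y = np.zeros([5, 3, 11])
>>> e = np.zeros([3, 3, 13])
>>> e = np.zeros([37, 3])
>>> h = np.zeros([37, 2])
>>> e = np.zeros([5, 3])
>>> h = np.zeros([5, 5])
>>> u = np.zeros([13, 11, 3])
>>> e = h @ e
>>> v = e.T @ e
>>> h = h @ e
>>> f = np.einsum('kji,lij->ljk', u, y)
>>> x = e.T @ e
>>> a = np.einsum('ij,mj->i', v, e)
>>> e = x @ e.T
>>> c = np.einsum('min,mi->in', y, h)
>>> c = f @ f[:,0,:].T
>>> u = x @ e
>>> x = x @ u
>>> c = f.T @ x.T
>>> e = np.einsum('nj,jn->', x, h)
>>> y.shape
(5, 3, 11)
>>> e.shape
()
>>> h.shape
(5, 3)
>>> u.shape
(3, 5)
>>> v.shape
(3, 3)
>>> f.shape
(5, 11, 13)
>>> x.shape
(3, 5)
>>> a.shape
(3,)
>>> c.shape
(13, 11, 3)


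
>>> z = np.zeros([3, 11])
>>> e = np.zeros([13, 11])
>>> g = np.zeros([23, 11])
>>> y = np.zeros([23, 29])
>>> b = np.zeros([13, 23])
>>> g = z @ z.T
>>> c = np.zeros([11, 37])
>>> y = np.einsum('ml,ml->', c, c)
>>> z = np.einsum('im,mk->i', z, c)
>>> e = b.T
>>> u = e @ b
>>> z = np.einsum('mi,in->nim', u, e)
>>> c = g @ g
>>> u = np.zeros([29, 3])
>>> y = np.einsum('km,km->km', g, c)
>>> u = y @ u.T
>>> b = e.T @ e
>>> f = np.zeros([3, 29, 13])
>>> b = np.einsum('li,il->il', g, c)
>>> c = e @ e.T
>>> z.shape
(13, 23, 23)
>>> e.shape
(23, 13)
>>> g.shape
(3, 3)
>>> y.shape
(3, 3)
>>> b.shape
(3, 3)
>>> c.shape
(23, 23)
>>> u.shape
(3, 29)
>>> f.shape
(3, 29, 13)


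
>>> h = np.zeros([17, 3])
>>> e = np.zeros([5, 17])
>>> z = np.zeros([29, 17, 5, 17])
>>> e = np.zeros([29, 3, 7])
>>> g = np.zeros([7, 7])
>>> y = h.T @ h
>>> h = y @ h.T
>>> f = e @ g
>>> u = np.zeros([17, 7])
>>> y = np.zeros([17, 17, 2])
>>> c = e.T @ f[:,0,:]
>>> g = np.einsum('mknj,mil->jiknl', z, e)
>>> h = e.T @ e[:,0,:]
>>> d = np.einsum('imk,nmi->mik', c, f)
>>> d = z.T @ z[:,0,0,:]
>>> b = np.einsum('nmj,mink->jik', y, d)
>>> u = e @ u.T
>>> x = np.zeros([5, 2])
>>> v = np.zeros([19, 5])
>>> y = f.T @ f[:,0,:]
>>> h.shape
(7, 3, 7)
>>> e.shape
(29, 3, 7)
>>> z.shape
(29, 17, 5, 17)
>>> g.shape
(17, 3, 17, 5, 7)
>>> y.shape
(7, 3, 7)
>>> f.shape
(29, 3, 7)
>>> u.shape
(29, 3, 17)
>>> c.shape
(7, 3, 7)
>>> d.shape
(17, 5, 17, 17)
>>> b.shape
(2, 5, 17)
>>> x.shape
(5, 2)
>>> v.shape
(19, 5)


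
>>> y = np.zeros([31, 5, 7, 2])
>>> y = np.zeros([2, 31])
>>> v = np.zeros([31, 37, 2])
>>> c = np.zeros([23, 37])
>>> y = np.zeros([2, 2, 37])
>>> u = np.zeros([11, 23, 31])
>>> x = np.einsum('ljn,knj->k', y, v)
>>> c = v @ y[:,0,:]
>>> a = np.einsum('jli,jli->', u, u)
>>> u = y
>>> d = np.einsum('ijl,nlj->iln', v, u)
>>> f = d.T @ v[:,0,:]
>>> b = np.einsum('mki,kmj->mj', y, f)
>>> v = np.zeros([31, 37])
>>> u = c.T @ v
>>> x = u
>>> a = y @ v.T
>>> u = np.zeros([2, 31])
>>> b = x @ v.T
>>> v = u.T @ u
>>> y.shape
(2, 2, 37)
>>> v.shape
(31, 31)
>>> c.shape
(31, 37, 37)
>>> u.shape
(2, 31)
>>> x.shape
(37, 37, 37)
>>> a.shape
(2, 2, 31)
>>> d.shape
(31, 2, 2)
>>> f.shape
(2, 2, 2)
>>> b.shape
(37, 37, 31)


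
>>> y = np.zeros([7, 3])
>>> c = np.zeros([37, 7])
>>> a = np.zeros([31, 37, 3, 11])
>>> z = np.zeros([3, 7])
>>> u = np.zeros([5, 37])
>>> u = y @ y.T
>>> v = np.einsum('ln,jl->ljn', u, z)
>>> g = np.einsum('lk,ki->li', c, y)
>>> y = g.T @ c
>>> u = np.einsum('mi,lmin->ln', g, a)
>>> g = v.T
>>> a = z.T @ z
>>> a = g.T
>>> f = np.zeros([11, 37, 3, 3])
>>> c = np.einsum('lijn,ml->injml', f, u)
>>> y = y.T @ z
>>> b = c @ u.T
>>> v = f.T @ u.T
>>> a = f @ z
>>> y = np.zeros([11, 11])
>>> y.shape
(11, 11)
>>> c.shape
(37, 3, 3, 31, 11)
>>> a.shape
(11, 37, 3, 7)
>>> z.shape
(3, 7)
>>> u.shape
(31, 11)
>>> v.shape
(3, 3, 37, 31)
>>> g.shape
(7, 3, 7)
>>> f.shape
(11, 37, 3, 3)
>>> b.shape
(37, 3, 3, 31, 31)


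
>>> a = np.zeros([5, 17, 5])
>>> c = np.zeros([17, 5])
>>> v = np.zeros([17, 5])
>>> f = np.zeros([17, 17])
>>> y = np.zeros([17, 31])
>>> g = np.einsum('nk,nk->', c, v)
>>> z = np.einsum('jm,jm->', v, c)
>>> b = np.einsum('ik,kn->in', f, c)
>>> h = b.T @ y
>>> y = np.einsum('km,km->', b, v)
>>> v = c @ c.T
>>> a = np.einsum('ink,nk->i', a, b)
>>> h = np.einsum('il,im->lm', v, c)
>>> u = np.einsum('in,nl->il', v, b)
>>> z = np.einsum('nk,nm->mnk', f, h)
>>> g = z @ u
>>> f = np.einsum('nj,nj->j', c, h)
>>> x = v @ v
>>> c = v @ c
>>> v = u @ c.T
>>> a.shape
(5,)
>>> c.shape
(17, 5)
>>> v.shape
(17, 17)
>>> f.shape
(5,)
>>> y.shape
()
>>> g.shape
(5, 17, 5)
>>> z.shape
(5, 17, 17)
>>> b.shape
(17, 5)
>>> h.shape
(17, 5)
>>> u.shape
(17, 5)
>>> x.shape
(17, 17)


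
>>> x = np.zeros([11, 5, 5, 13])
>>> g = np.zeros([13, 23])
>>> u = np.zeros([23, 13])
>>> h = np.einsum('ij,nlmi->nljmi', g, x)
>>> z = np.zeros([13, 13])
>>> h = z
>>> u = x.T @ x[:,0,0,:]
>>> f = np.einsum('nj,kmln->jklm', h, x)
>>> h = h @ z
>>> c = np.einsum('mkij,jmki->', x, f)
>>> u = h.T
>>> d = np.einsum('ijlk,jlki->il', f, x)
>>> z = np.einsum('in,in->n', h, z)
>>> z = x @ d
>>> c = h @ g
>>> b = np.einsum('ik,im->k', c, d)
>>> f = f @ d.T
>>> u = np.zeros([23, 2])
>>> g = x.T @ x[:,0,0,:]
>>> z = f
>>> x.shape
(11, 5, 5, 13)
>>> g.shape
(13, 5, 5, 13)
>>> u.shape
(23, 2)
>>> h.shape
(13, 13)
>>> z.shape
(13, 11, 5, 13)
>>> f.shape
(13, 11, 5, 13)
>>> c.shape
(13, 23)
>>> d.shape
(13, 5)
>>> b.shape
(23,)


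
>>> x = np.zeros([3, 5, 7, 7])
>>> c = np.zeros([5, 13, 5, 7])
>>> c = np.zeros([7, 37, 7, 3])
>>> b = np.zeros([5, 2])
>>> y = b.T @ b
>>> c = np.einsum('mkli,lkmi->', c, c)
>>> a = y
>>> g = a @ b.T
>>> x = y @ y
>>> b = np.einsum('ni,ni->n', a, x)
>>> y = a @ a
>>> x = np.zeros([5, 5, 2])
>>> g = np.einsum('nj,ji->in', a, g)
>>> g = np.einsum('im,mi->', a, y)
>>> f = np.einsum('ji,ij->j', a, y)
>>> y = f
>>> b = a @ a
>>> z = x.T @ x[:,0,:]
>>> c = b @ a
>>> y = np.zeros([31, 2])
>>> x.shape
(5, 5, 2)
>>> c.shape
(2, 2)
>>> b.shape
(2, 2)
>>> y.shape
(31, 2)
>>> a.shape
(2, 2)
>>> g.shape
()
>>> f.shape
(2,)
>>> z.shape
(2, 5, 2)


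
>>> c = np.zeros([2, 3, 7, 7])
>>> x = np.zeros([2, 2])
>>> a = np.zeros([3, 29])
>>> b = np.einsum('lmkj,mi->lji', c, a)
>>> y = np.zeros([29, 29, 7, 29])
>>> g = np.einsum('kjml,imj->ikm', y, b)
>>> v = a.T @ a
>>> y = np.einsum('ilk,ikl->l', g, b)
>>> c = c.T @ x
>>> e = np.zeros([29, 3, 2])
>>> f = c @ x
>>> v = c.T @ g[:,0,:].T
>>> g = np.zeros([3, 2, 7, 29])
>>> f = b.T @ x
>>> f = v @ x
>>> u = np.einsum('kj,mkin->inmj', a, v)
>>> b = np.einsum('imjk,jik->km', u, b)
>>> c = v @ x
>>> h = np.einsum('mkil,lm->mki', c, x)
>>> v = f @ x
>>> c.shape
(2, 3, 7, 2)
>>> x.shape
(2, 2)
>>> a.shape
(3, 29)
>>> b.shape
(29, 2)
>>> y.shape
(29,)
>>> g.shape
(3, 2, 7, 29)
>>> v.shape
(2, 3, 7, 2)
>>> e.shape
(29, 3, 2)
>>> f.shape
(2, 3, 7, 2)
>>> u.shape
(7, 2, 2, 29)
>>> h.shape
(2, 3, 7)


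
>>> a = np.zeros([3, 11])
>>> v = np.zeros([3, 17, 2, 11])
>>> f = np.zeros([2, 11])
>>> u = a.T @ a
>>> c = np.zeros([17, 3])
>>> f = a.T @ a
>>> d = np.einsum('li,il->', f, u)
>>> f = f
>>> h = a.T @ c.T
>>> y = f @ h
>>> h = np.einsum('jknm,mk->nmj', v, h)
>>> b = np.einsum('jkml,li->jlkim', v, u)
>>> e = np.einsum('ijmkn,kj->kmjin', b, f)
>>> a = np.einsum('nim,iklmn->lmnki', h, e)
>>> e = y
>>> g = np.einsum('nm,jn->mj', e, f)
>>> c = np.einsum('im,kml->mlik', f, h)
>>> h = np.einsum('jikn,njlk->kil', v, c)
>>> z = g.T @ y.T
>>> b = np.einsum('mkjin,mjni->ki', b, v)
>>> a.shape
(11, 3, 2, 17, 11)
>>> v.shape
(3, 17, 2, 11)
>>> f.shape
(11, 11)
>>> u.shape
(11, 11)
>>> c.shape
(11, 3, 11, 2)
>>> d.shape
()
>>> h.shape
(2, 17, 11)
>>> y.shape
(11, 17)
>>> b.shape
(11, 11)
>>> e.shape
(11, 17)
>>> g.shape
(17, 11)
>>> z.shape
(11, 11)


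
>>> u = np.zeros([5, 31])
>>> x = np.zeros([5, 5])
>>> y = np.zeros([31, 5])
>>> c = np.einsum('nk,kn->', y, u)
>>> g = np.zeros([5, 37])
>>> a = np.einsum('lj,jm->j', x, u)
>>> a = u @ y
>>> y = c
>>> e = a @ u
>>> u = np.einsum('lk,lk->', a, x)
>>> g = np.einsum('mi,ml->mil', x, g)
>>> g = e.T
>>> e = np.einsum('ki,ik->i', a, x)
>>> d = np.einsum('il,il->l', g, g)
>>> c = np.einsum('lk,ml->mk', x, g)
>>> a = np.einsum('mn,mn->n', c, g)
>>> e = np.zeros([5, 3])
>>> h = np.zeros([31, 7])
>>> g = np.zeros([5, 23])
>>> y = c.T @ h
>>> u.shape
()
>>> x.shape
(5, 5)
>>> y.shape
(5, 7)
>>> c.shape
(31, 5)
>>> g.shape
(5, 23)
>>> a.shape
(5,)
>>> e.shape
(5, 3)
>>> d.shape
(5,)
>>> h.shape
(31, 7)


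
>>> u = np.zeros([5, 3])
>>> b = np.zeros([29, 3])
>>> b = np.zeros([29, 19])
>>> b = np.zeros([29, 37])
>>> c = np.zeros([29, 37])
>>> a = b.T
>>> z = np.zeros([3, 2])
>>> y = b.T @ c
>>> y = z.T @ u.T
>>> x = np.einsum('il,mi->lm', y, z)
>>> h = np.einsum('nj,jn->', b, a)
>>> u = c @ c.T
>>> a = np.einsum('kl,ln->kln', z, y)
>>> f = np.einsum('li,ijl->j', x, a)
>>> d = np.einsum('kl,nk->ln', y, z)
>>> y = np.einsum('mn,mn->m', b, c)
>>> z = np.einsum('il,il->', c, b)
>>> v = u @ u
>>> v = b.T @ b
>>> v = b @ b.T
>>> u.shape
(29, 29)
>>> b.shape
(29, 37)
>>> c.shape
(29, 37)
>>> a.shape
(3, 2, 5)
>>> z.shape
()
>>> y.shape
(29,)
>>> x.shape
(5, 3)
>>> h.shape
()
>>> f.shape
(2,)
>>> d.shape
(5, 3)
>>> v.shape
(29, 29)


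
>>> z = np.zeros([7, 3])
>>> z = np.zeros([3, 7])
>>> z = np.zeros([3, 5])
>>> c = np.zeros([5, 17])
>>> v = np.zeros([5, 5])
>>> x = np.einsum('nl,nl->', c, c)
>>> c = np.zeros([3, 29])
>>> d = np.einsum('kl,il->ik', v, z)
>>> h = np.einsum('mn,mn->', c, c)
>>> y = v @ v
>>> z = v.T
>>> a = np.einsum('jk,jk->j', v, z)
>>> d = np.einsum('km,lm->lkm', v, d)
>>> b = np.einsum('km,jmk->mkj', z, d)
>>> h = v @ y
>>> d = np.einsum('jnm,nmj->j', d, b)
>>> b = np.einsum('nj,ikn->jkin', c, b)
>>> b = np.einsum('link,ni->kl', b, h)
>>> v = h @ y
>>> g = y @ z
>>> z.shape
(5, 5)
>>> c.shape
(3, 29)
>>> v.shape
(5, 5)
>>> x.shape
()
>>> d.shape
(3,)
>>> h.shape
(5, 5)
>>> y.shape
(5, 5)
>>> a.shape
(5,)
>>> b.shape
(3, 29)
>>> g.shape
(5, 5)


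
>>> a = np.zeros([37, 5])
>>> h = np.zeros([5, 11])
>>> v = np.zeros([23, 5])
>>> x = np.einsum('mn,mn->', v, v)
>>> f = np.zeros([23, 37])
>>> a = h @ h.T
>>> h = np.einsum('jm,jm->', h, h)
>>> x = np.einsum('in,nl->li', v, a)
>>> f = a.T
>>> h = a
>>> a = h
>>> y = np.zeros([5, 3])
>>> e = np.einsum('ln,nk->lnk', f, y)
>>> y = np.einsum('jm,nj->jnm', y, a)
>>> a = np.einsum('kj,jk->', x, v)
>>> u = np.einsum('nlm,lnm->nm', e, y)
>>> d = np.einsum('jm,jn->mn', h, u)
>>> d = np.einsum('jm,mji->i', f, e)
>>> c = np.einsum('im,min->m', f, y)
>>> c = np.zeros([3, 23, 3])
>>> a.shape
()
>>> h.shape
(5, 5)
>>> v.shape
(23, 5)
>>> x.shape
(5, 23)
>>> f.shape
(5, 5)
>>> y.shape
(5, 5, 3)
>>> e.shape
(5, 5, 3)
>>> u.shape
(5, 3)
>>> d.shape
(3,)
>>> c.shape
(3, 23, 3)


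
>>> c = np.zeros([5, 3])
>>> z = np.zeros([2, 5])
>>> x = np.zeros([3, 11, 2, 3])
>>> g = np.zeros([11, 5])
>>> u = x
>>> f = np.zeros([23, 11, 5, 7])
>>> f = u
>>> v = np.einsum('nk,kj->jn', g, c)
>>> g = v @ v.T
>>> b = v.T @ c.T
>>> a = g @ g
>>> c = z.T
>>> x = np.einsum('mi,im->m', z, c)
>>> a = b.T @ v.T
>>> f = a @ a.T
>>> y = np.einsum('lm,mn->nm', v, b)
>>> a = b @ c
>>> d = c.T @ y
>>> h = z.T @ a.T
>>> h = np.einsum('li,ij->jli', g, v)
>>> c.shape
(5, 2)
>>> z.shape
(2, 5)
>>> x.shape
(2,)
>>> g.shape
(3, 3)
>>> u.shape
(3, 11, 2, 3)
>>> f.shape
(5, 5)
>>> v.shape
(3, 11)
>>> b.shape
(11, 5)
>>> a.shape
(11, 2)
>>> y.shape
(5, 11)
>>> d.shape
(2, 11)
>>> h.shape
(11, 3, 3)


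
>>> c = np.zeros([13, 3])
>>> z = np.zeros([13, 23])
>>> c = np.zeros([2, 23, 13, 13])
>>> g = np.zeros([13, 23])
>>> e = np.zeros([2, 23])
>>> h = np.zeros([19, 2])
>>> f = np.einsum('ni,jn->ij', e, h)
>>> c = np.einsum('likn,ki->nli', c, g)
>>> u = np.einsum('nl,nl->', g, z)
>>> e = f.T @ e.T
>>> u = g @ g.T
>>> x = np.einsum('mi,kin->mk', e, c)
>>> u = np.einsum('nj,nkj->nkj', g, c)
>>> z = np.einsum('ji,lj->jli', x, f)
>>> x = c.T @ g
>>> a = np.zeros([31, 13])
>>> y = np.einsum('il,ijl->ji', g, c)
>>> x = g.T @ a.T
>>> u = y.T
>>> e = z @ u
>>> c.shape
(13, 2, 23)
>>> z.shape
(19, 23, 13)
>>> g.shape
(13, 23)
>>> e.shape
(19, 23, 2)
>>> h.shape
(19, 2)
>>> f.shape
(23, 19)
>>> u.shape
(13, 2)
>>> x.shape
(23, 31)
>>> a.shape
(31, 13)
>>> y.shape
(2, 13)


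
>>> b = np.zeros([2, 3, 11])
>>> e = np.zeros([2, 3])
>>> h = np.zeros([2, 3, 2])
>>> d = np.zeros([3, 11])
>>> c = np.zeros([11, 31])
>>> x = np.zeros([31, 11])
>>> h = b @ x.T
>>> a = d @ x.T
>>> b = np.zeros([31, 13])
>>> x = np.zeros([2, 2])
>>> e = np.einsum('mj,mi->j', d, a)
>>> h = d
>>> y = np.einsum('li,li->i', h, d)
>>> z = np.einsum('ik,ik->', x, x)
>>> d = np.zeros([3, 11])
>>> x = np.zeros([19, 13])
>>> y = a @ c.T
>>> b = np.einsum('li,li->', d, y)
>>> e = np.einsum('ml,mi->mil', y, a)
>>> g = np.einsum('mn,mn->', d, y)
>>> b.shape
()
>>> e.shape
(3, 31, 11)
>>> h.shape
(3, 11)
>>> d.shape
(3, 11)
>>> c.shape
(11, 31)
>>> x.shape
(19, 13)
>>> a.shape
(3, 31)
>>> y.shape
(3, 11)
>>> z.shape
()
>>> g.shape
()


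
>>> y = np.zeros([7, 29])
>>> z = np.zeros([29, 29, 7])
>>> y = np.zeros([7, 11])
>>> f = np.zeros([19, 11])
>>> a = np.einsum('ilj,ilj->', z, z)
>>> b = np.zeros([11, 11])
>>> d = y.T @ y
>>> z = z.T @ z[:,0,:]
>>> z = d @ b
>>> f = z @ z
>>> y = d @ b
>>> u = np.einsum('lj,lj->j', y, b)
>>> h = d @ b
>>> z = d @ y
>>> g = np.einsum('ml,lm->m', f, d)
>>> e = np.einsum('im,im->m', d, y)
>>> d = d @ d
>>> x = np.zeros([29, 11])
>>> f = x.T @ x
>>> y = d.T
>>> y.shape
(11, 11)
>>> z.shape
(11, 11)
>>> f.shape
(11, 11)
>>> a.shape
()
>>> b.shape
(11, 11)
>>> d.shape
(11, 11)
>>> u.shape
(11,)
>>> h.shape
(11, 11)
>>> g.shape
(11,)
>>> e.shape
(11,)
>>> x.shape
(29, 11)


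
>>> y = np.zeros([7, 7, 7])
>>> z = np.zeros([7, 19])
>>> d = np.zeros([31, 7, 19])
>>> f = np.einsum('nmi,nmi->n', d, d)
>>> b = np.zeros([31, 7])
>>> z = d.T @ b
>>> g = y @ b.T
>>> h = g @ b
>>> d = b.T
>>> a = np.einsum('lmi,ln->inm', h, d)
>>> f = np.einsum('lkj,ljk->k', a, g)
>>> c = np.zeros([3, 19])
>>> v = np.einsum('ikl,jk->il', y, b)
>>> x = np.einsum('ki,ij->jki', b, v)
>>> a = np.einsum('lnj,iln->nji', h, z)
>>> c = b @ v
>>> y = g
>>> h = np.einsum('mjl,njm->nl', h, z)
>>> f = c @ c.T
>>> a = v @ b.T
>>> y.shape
(7, 7, 31)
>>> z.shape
(19, 7, 7)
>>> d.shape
(7, 31)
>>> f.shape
(31, 31)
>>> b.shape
(31, 7)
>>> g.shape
(7, 7, 31)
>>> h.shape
(19, 7)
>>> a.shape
(7, 31)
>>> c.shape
(31, 7)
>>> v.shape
(7, 7)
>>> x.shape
(7, 31, 7)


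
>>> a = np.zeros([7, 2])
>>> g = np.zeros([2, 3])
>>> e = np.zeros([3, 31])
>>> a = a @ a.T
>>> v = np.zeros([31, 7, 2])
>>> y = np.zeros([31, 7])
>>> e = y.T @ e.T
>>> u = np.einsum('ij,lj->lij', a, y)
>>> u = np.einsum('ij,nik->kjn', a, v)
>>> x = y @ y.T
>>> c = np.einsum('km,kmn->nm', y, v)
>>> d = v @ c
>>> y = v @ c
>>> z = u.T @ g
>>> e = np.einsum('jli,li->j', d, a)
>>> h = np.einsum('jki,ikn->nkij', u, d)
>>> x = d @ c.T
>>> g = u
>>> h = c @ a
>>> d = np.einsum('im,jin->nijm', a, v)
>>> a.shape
(7, 7)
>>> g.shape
(2, 7, 31)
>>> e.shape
(31,)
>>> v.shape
(31, 7, 2)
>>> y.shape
(31, 7, 7)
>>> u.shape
(2, 7, 31)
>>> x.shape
(31, 7, 2)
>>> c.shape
(2, 7)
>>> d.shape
(2, 7, 31, 7)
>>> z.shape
(31, 7, 3)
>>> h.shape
(2, 7)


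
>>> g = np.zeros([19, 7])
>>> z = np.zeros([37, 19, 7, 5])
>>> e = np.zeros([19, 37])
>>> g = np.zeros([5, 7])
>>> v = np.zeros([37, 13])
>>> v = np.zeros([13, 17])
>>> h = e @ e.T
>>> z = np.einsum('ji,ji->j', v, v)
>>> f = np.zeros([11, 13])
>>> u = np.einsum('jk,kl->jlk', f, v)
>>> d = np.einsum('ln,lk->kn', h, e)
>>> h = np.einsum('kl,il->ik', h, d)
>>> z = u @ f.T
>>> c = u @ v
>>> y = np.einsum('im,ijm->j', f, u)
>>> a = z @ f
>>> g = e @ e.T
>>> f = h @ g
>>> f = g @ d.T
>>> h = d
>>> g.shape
(19, 19)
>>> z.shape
(11, 17, 11)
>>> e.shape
(19, 37)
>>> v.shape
(13, 17)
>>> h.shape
(37, 19)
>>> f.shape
(19, 37)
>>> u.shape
(11, 17, 13)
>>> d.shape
(37, 19)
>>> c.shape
(11, 17, 17)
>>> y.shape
(17,)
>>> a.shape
(11, 17, 13)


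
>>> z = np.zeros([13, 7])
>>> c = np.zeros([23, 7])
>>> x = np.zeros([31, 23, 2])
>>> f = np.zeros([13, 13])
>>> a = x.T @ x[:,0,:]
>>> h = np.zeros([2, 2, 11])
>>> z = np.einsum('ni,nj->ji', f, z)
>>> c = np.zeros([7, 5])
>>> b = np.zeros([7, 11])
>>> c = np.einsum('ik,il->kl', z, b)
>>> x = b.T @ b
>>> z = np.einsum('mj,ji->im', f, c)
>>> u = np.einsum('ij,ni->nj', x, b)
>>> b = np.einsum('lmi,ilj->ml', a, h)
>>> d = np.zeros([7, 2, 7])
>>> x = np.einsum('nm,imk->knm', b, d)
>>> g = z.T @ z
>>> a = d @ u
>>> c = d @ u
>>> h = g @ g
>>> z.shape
(11, 13)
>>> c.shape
(7, 2, 11)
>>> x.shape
(7, 23, 2)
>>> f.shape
(13, 13)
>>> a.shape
(7, 2, 11)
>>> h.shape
(13, 13)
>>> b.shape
(23, 2)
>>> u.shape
(7, 11)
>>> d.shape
(7, 2, 7)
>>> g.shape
(13, 13)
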